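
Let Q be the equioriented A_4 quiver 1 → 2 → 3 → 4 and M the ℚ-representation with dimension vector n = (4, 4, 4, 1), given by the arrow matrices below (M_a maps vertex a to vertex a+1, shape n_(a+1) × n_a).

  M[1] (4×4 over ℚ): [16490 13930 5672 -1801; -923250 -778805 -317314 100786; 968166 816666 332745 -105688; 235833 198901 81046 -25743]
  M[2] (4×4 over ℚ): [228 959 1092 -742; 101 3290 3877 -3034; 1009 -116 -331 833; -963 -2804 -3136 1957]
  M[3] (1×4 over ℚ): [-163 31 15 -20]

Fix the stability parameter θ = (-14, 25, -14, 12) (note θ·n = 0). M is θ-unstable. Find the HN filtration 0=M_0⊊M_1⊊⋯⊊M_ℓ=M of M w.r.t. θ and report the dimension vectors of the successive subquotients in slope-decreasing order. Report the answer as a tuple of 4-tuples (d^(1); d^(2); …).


Barcode: M ≅ I[1,3]^3, I[1,4]. HN layers by μ_θ (3 steps, strictly decreasing):
  μ^(1)=12; μ^(2)=11/2; μ^(3)=-14

((0, 0, 0, 1); (0, 4, 4, 0); (4, 0, 0, 0))


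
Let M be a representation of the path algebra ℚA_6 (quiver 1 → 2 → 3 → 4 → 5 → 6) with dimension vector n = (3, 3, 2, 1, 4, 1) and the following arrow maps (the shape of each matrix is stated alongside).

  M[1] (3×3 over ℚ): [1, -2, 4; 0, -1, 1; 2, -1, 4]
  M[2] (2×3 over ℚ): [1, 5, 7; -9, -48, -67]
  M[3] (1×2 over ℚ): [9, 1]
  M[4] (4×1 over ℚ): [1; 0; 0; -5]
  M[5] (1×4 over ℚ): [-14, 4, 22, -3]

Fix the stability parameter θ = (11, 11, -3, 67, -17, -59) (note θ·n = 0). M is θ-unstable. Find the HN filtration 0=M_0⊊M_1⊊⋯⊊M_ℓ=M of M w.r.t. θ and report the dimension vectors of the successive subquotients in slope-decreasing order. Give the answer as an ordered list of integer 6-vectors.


Via rank(M_{q-1}∘⋯∘M_p): M ≅ I[1,2], I[1,3], I[1,6], I[5,5]^3.
μ_θ-semistable layers: μ^(1)=11; μ^(2)=19/3; μ^(3)=5/3; μ^(4)=-17

((1, 1, 0, 0, 0, 0); (1, 1, 1, 0, 0, 0); (1, 1, 1, 1, 1, 1); (0, 0, 0, 0, 3, 0))


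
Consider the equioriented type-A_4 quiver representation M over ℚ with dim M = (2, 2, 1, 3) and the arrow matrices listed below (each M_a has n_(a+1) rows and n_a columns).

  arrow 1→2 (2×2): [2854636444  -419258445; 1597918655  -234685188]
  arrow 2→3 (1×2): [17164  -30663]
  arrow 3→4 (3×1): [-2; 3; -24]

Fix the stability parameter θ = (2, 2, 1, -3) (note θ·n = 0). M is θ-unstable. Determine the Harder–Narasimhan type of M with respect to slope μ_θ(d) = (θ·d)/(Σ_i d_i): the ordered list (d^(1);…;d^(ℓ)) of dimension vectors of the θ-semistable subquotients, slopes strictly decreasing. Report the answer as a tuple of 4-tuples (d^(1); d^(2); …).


Interval decomposition of M: I[1,2], I[1,4], I[4,4]^2.
HN type (ℓ=3): μ^(1)=2; μ^(2)=1/2; μ^(3)=-3

((1, 1, 0, 0); (1, 1, 1, 1); (0, 0, 0, 2))


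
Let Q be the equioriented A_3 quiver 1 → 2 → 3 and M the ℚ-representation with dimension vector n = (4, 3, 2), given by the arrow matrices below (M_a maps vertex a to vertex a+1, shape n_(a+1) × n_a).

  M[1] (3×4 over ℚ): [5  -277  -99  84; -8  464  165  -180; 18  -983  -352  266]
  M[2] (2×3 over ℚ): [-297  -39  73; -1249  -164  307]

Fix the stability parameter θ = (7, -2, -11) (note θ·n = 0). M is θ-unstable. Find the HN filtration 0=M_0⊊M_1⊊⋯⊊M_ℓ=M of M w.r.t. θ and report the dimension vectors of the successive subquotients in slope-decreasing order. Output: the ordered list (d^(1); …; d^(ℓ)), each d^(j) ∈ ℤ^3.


Via rank(M_{q-1}∘⋯∘M_p): M ≅ I[1,1], I[1,2], I[1,3]^2.
μ_θ-semistable layers: μ^(1)=7; μ^(2)=5/2; μ^(3)=-2

((1, 0, 0); (1, 1, 0); (2, 2, 2))


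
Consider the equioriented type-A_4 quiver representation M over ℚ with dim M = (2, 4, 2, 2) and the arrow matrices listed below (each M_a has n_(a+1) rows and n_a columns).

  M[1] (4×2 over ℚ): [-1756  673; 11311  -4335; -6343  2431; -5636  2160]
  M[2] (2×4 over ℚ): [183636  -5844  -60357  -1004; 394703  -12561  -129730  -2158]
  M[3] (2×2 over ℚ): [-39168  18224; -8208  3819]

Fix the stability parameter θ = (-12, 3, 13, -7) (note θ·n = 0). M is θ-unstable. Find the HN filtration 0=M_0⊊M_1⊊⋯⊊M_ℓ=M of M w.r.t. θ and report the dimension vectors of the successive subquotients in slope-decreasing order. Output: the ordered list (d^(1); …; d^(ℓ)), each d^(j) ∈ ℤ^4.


Via rank(M_{q-1}∘⋯∘M_p): M ≅ I[1,3], I[1,4], I[2,2]^2, I[4,4].
μ_θ-semistable layers: μ^(1)=13; μ^(2)=3; μ^(3)=-7; μ^(4)=-12

((0, 0, 1, 0); (0, 4, 1, 1); (0, 0, 0, 1); (2, 0, 0, 0))


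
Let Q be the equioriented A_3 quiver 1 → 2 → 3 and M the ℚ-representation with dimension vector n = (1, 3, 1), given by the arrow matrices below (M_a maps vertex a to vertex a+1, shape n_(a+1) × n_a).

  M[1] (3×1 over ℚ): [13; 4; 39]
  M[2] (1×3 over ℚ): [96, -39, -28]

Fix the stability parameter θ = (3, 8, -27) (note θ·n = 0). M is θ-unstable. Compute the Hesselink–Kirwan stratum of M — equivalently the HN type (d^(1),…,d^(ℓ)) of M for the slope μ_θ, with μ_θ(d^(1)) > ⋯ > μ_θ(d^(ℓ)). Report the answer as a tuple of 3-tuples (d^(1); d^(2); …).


Via rank(M_{q-1}∘⋯∘M_p): M ≅ I[1,2], I[2,2], I[2,3].
μ_θ-semistable layers: μ^(1)=8; μ^(2)=3; μ^(3)=-19/2

((0, 2, 0); (1, 0, 0); (0, 1, 1))


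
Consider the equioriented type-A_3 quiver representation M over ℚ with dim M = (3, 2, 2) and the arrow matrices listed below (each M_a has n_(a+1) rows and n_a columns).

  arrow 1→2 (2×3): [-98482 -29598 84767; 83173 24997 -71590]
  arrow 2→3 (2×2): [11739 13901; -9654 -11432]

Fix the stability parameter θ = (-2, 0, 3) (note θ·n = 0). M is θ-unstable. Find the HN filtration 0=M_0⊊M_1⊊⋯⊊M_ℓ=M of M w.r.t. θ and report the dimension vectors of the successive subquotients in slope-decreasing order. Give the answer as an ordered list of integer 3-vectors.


Interval decomposition of M: I[1,1], I[1,3]^2.
HN type (ℓ=3): μ^(1)=3; μ^(2)=0; μ^(3)=-2

((0, 0, 2); (0, 2, 0); (3, 0, 0))


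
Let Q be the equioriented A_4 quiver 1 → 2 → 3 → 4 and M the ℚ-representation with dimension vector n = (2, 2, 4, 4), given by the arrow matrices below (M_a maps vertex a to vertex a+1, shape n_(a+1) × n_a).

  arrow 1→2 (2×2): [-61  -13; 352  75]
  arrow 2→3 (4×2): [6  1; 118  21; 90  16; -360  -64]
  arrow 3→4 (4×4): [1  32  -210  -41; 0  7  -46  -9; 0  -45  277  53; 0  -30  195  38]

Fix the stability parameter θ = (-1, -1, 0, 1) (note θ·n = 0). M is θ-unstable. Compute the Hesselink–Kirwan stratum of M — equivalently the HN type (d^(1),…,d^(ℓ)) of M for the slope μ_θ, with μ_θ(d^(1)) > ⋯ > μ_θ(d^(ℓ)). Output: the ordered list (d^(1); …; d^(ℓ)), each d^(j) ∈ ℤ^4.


Interval decomposition of M: I[1,4]^2, I[3,4]^2.
HN type (ℓ=3): μ^(1)=1; μ^(2)=0; μ^(3)=-1

((0, 0, 0, 4); (0, 0, 4, 0); (2, 2, 0, 0))


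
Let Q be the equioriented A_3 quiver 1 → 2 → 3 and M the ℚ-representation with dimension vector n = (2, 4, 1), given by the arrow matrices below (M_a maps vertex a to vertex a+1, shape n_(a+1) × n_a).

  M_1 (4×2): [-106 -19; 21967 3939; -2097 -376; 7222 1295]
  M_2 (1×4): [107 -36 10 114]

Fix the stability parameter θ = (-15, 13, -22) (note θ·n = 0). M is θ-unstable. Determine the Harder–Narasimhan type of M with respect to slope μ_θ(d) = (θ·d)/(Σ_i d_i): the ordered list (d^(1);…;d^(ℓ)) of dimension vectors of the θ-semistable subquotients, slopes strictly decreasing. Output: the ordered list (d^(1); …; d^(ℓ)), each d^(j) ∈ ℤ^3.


Barcode: M ≅ I[1,2], I[1,3], I[2,2]^2. HN layers by μ_θ (3 steps, strictly decreasing):
  μ^(1)=13; μ^(2)=-9/2; μ^(3)=-15

((0, 3, 0); (0, 1, 1); (2, 0, 0))


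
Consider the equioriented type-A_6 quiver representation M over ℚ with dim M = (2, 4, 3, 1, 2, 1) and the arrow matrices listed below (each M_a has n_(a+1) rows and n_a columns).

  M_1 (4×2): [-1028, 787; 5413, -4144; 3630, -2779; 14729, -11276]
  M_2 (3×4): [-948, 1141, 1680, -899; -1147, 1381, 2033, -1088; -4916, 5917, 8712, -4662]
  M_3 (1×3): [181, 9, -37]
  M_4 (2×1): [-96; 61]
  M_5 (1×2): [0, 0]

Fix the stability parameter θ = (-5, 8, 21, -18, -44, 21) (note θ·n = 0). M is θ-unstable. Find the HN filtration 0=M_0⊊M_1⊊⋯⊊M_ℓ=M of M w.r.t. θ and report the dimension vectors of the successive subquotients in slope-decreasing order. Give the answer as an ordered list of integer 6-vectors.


Barcode: M ≅ I[1,2], I[1,5], I[2,3]^2, I[5,5], I[6,6]. HN layers by μ_θ (5 steps, strictly decreasing):
  μ^(1)=21; μ^(2)=8; μ^(3)=-5; μ^(4)=-38/5; μ^(5)=-44

((0, 0, 2, 0, 0, 1); (0, 3, 0, 0, 0, 0); (1, 0, 0, 0, 0, 0); (1, 1, 1, 1, 1, 0); (0, 0, 0, 0, 1, 0))


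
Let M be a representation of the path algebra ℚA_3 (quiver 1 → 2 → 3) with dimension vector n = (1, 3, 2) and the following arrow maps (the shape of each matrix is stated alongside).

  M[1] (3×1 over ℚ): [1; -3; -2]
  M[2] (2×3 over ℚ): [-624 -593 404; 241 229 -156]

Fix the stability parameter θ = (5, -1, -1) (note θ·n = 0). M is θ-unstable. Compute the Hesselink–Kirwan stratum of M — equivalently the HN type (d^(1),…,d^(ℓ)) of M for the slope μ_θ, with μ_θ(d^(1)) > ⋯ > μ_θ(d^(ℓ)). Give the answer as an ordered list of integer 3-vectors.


Barcode: M ≅ I[1,3], I[2,2], I[2,3]. HN layers by μ_θ (2 steps, strictly decreasing):
  μ^(1)=1; μ^(2)=-1

((1, 1, 1); (0, 2, 1))


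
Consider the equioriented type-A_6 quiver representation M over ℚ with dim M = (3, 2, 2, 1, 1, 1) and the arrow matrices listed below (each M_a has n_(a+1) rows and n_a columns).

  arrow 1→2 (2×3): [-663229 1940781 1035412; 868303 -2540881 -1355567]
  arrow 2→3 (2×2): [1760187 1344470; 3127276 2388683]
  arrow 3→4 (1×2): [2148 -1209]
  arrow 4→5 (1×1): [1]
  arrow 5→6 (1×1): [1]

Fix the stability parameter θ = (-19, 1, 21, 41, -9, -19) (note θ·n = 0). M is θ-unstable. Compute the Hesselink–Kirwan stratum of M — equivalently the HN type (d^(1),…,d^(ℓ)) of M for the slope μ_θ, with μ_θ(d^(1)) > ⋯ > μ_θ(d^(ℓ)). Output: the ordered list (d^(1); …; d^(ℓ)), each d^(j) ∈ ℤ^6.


Via rank(M_{q-1}∘⋯∘M_p): M ≅ I[1,1], I[1,3], I[1,6].
μ_θ-semistable layers: μ^(1)=21; μ^(2)=17/2; μ^(3)=1; μ^(4)=-19

((0, 0, 1, 0, 0, 0); (0, 0, 1, 1, 1, 1); (0, 2, 0, 0, 0, 0); (3, 0, 0, 0, 0, 0))


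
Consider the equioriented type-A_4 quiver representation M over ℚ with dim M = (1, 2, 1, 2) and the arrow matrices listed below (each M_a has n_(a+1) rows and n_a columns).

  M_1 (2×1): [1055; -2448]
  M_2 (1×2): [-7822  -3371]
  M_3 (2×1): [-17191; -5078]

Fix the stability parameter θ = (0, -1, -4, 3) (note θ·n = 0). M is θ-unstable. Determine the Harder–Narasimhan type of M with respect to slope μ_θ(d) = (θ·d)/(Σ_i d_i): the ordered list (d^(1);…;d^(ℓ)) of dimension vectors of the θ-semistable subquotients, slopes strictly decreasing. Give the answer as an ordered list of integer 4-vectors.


Via rank(M_{q-1}∘⋯∘M_p): M ≅ I[1,4], I[2,2], I[4,4].
μ_θ-semistable layers: μ^(1)=3; μ^(2)=-1; μ^(3)=-5/3

((0, 0, 0, 2); (0, 1, 0, 0); (1, 1, 1, 0))


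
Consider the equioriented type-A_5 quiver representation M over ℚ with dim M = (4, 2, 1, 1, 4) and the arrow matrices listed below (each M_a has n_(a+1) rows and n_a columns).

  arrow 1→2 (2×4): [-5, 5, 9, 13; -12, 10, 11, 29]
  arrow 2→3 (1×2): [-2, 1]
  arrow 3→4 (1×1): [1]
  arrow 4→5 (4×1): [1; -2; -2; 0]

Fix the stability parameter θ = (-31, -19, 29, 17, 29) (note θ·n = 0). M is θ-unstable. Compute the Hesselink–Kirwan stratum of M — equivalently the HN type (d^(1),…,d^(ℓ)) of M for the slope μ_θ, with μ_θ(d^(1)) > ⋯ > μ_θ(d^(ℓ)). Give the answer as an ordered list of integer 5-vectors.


Barcode: M ≅ I[1,1]^2, I[1,2], I[1,5], I[5,5]^3. HN layers by μ_θ (4 steps, strictly decreasing):
  μ^(1)=29; μ^(2)=23; μ^(3)=-19; μ^(4)=-31

((0, 0, 0, 0, 4); (0, 0, 1, 1, 0); (0, 2, 0, 0, 0); (4, 0, 0, 0, 0))


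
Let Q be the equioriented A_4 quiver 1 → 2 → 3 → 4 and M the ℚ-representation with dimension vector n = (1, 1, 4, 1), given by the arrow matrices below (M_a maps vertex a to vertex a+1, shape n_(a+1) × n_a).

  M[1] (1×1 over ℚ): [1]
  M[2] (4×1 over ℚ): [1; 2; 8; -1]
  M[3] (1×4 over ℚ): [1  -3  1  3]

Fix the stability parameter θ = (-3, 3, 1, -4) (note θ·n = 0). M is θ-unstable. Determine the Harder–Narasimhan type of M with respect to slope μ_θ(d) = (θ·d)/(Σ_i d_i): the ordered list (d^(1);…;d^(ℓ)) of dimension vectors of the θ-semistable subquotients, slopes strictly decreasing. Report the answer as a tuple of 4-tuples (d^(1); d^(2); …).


Barcode: M ≅ I[1,3], I[3,3]^2, I[3,4]. HN layers by μ_θ (4 steps, strictly decreasing):
  μ^(1)=2; μ^(2)=1; μ^(3)=-3/2; μ^(4)=-3

((0, 1, 1, 0); (0, 0, 2, 0); (0, 0, 1, 1); (1, 0, 0, 0))


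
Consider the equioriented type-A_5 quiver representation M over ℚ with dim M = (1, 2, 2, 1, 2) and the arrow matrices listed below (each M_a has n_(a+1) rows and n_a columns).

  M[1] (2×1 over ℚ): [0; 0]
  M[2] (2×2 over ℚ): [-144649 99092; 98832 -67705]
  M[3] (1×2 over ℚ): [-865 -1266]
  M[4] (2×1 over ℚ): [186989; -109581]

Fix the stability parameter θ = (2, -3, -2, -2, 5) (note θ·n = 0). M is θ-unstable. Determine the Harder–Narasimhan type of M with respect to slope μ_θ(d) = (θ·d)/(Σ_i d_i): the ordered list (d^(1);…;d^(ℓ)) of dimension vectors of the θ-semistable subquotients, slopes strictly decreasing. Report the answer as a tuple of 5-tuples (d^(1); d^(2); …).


Barcode: M ≅ I[1,1], I[2,3], I[2,5], I[5,5]. HN layers by μ_θ (4 steps, strictly decreasing):
  μ^(1)=5; μ^(2)=2; μ^(3)=-2; μ^(4)=-3

((0, 0, 0, 0, 2); (1, 0, 0, 0, 0); (0, 0, 2, 1, 0); (0, 2, 0, 0, 0))


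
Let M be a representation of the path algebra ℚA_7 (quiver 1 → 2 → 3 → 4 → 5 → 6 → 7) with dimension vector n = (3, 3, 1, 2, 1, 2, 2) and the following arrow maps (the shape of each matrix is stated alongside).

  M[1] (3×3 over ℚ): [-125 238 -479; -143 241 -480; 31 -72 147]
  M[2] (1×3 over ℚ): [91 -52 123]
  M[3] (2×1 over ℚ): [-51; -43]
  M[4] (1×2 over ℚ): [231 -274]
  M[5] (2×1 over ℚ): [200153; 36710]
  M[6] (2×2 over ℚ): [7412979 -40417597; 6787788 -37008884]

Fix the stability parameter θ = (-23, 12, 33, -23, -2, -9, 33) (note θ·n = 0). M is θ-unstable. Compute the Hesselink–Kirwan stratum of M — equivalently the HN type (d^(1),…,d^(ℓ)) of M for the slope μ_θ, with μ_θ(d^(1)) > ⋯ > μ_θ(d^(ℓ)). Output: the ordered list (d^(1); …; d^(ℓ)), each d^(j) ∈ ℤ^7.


Barcode: M ≅ I[1,2]^2, I[1,7], I[4,4], I[6,6], I[7,7]. HN layers by μ_θ (5 steps, strictly decreasing):
  μ^(1)=33; μ^(2)=12; μ^(3)=11/5; μ^(4)=-9; μ^(5)=-23

((0, 0, 0, 0, 0, 0, 2); (0, 2, 0, 0, 0, 0, 0); (0, 1, 1, 1, 1, 1, 0); (0, 0, 0, 0, 0, 1, 0); (3, 0, 0, 1, 0, 0, 0))


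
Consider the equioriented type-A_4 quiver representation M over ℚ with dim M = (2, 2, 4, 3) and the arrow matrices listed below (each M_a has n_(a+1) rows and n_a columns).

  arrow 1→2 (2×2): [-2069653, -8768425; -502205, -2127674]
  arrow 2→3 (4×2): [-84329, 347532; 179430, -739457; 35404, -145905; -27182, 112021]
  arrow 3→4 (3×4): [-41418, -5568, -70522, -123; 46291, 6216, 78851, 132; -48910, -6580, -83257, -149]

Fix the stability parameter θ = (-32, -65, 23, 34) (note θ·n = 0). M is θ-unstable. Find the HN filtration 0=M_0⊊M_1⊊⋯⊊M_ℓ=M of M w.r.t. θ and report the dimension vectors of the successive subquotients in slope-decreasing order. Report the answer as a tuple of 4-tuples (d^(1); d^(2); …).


Barcode: M ≅ I[1,4]^2, I[3,3], I[3,4]. HN layers by μ_θ (3 steps, strictly decreasing):
  μ^(1)=34; μ^(2)=23; μ^(3)=-97/2

((0, 0, 0, 3); (0, 0, 4, 0); (2, 2, 0, 0))


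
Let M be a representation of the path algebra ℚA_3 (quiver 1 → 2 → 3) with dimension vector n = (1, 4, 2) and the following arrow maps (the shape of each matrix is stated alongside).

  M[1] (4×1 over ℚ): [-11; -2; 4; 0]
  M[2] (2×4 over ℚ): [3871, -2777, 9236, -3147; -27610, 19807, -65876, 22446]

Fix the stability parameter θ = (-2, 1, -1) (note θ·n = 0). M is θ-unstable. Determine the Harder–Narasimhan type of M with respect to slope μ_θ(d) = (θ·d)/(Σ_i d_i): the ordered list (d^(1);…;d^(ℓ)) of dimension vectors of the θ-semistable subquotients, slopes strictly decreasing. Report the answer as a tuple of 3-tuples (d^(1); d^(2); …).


Barcode: M ≅ I[1,3], I[2,2]^2, I[2,3]. HN layers by μ_θ (3 steps, strictly decreasing):
  μ^(1)=1; μ^(2)=0; μ^(3)=-2

((0, 2, 0); (0, 2, 2); (1, 0, 0))


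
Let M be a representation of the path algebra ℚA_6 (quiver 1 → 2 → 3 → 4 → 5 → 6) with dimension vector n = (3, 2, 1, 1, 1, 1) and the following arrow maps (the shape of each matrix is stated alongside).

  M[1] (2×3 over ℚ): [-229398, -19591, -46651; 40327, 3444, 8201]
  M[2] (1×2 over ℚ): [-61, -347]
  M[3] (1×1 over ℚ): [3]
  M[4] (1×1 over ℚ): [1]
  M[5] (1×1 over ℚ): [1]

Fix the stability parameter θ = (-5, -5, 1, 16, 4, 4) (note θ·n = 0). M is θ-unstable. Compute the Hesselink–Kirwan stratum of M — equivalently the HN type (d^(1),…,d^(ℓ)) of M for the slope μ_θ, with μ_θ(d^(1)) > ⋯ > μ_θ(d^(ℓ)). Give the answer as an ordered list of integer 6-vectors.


Interval decomposition of M: I[1,1], I[1,2], I[1,6].
HN type (ℓ=3): μ^(1)=8; μ^(2)=1; μ^(3)=-5

((0, 0, 0, 1, 1, 1); (0, 0, 1, 0, 0, 0); (3, 2, 0, 0, 0, 0))


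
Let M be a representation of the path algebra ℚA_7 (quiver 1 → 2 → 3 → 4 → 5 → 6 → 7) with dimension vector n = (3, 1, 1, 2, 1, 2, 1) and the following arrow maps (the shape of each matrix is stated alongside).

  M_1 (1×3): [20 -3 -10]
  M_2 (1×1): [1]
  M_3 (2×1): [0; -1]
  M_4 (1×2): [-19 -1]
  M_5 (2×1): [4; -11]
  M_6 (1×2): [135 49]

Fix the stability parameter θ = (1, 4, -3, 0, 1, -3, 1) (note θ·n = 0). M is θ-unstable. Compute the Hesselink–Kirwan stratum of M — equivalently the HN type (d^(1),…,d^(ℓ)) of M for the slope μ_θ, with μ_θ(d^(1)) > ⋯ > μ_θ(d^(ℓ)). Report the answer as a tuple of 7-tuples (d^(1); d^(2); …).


Via rank(M_{q-1}∘⋯∘M_p): M ≅ I[1,1]^2, I[1,7], I[4,4], I[6,6].
μ_θ-semistable layers: μ^(1)=1; μ^(2)=0; μ^(3)=-3

((2, 0, 0, 0, 0, 0, 1); (1, 1, 1, 2, 1, 1, 0); (0, 0, 0, 0, 0, 1, 0))


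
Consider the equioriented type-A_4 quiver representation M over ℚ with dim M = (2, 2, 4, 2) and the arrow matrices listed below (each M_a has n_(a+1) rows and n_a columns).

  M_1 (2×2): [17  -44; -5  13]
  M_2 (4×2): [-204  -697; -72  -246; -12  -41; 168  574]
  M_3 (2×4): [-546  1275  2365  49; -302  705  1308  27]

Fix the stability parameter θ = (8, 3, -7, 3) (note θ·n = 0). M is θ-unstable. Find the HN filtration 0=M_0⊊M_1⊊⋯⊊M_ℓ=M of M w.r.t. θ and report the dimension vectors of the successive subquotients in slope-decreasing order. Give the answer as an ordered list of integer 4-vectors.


Interval decomposition of M: I[1,2], I[1,4], I[3,3]^2, I[3,4].
HN type (ℓ=4): μ^(1)=11/2; μ^(2)=3; μ^(3)=4/3; μ^(4)=-7

((1, 1, 0, 0); (0, 0, 0, 2); (1, 1, 1, 0); (0, 0, 3, 0))


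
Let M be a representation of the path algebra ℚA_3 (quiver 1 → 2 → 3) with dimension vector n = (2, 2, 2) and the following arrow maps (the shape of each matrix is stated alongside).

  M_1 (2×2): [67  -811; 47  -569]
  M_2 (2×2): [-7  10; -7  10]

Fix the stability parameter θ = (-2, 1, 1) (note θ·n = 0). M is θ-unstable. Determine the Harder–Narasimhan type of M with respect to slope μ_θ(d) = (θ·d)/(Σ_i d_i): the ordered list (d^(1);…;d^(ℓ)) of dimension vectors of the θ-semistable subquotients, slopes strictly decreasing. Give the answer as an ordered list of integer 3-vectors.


Via rank(M_{q-1}∘⋯∘M_p): M ≅ I[1,2], I[1,3], I[3,3].
μ_θ-semistable layers: μ^(1)=1; μ^(2)=-2

((0, 2, 2); (2, 0, 0))


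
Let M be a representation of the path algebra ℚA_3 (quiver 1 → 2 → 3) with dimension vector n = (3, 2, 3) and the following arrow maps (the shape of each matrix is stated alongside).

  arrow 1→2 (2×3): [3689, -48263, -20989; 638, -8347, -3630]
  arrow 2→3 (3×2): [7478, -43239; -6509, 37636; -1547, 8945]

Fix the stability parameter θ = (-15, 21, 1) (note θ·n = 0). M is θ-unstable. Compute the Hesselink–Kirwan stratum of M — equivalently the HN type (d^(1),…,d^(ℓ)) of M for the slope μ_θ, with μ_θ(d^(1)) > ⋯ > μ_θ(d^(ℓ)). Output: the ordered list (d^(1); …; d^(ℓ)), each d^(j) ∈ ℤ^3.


Barcode: M ≅ I[1,1], I[1,3]^2, I[3,3]. HN layers by μ_θ (3 steps, strictly decreasing):
  μ^(1)=11; μ^(2)=1; μ^(3)=-15

((0, 2, 2); (0, 0, 1); (3, 0, 0))


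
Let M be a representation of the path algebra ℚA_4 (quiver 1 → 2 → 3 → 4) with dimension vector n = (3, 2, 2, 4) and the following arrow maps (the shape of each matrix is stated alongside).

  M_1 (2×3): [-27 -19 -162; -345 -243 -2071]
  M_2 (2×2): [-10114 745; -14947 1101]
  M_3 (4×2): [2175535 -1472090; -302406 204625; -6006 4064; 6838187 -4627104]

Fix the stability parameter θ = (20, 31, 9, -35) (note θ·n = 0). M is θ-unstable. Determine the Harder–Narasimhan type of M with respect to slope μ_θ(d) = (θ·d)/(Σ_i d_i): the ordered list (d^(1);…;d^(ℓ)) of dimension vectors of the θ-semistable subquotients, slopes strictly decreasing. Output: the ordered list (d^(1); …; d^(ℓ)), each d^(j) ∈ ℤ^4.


Via rank(M_{q-1}∘⋯∘M_p): M ≅ I[1,1], I[1,4]^2, I[4,4]^2.
μ_θ-semistable layers: μ^(1)=20; μ^(2)=25/4; μ^(3)=-35

((1, 0, 0, 0); (2, 2, 2, 2); (0, 0, 0, 2))


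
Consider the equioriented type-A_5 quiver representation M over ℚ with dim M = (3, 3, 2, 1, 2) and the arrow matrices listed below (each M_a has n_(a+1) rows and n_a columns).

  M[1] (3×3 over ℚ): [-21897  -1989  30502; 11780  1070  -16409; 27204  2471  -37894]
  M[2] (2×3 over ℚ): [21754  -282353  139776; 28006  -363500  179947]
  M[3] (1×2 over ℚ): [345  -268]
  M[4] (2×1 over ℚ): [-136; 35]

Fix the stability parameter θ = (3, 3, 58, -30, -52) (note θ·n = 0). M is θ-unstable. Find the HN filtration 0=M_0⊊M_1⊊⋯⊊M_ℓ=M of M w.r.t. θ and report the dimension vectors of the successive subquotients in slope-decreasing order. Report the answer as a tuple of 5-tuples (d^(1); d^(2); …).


Interval decomposition of M: I[1,2], I[1,3], I[1,5], I[5,5].
HN type (ℓ=4): μ^(1)=58; μ^(2)=3; μ^(3)=-18/5; μ^(4)=-52

((0, 0, 1, 0, 0); (2, 2, 0, 0, 0); (1, 1, 1, 1, 1); (0, 0, 0, 0, 1))


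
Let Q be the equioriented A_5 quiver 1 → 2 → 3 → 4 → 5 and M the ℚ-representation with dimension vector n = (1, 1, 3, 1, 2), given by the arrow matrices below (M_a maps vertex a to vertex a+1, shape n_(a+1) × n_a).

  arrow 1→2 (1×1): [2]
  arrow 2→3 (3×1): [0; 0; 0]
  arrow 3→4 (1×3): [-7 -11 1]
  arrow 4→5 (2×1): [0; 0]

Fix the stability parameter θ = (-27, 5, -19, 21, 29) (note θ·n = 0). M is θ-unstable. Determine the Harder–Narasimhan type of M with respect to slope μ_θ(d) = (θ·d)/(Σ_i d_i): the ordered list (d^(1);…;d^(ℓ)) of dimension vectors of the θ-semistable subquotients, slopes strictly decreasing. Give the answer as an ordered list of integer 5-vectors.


Barcode: M ≅ I[1,2], I[3,3]^2, I[3,4], I[5,5]^2. HN layers by μ_θ (5 steps, strictly decreasing):
  μ^(1)=29; μ^(2)=21; μ^(3)=5; μ^(4)=-19; μ^(5)=-27

((0, 0, 0, 0, 2); (0, 0, 0, 1, 0); (0, 1, 0, 0, 0); (0, 0, 3, 0, 0); (1, 0, 0, 0, 0))


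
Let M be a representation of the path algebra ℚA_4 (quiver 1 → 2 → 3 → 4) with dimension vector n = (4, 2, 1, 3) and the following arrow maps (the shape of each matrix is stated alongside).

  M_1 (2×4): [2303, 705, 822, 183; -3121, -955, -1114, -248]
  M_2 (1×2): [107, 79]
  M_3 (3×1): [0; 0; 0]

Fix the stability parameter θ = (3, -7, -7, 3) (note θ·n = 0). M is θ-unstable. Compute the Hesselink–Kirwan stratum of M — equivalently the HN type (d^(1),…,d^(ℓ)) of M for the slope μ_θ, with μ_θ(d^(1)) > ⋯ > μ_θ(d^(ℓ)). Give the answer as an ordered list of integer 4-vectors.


Via rank(M_{q-1}∘⋯∘M_p): M ≅ I[1,1]^2, I[1,2], I[1,3], I[4,4]^3.
μ_θ-semistable layers: μ^(1)=3; μ^(2)=-2; μ^(3)=-11/3

((2, 0, 0, 3); (1, 1, 0, 0); (1, 1, 1, 0))


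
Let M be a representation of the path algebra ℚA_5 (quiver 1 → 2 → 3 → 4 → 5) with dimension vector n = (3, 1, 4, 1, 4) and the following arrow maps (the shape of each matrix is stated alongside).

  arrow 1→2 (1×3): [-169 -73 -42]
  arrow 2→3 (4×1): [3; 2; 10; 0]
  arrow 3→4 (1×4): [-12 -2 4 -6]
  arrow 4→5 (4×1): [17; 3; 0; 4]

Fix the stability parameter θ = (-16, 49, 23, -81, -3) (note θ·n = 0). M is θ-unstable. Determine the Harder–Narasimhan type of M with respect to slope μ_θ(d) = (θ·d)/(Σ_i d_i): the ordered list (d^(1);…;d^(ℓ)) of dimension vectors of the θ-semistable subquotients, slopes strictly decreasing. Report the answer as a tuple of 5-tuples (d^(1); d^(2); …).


Via rank(M_{q-1}∘⋯∘M_p): M ≅ I[1,1]^2, I[1,3], I[3,3]^2, I[3,5], I[5,5]^3.
μ_θ-semistable layers: μ^(1)=36; μ^(2)=23; μ^(3)=-3; μ^(4)=-16; μ^(5)=-29

((0, 1, 1, 0, 0); (0, 0, 2, 0, 0); (0, 0, 0, 0, 4); (3, 0, 0, 0, 0); (0, 0, 1, 1, 0))


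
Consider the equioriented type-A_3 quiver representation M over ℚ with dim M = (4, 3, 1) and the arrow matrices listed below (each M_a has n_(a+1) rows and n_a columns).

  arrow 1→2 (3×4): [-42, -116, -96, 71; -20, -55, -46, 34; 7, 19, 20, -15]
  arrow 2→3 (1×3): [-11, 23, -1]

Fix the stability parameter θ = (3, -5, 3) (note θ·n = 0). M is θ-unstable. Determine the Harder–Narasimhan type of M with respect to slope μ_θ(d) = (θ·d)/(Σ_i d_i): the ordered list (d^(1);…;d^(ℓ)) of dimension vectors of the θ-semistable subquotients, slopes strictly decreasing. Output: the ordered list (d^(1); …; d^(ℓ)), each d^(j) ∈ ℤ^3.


Interval decomposition of M: I[1,1], I[1,2]^2, I[1,3].
HN type (ℓ=2): μ^(1)=3; μ^(2)=-1

((1, 0, 1); (3, 3, 0))


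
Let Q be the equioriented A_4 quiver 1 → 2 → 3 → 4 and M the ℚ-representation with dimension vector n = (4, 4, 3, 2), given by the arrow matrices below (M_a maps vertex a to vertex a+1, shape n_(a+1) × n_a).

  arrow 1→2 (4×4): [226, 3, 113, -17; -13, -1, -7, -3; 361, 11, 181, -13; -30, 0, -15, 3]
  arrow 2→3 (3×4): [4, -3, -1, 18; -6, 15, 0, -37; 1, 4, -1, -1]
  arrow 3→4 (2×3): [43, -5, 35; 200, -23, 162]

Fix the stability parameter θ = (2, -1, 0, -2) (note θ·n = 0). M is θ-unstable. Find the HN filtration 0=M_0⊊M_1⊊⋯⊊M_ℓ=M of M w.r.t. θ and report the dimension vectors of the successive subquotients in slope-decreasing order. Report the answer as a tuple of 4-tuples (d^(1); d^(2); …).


Via rank(M_{q-1}∘⋯∘M_p): M ≅ I[1,2], I[1,3], I[1,4]^2.
μ_θ-semistable layers: μ^(1)=1/2; μ^(2)=1/3; μ^(3)=-1/4

((1, 1, 0, 0); (1, 1, 1, 0); (2, 2, 2, 2))


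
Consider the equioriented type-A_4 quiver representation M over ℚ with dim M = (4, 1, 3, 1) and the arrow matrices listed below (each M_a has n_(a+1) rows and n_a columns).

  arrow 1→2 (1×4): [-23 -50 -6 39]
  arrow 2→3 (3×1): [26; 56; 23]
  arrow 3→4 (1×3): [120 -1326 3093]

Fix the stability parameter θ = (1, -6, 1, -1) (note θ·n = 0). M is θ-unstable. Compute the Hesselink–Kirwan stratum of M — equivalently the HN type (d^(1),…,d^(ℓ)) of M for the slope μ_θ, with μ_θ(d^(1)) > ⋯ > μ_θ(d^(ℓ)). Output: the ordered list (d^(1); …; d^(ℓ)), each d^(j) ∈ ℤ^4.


Barcode: M ≅ I[1,1]^3, I[1,4], I[3,3]^2. HN layers by μ_θ (3 steps, strictly decreasing):
  μ^(1)=1; μ^(2)=0; μ^(3)=-5/2

((3, 0, 2, 0); (0, 0, 1, 1); (1, 1, 0, 0))


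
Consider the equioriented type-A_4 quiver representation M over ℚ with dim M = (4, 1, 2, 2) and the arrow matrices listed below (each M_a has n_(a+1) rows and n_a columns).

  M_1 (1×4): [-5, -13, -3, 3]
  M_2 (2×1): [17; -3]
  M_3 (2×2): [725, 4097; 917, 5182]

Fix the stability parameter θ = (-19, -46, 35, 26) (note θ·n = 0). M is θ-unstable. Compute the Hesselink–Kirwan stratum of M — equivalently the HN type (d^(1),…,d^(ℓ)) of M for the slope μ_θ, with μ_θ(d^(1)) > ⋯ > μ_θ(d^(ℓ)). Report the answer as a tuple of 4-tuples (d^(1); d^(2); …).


Barcode: M ≅ I[1,1]^3, I[1,4], I[3,4]. HN layers by μ_θ (3 steps, strictly decreasing):
  μ^(1)=61/2; μ^(2)=-19; μ^(3)=-65/2

((0, 0, 2, 2); (3, 0, 0, 0); (1, 1, 0, 0))


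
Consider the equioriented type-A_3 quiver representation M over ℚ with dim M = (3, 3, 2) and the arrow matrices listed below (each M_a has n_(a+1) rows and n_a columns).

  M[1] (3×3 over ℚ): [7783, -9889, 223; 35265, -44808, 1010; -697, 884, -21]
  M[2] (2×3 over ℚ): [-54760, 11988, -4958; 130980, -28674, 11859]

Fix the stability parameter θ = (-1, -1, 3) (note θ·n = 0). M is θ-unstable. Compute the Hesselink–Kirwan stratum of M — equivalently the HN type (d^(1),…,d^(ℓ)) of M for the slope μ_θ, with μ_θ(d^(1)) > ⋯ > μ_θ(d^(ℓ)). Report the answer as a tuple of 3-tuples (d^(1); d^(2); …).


Via rank(M_{q-1}∘⋯∘M_p): M ≅ I[1,2]^2, I[1,3], I[3,3].
μ_θ-semistable layers: μ^(1)=3; μ^(2)=-1

((0, 0, 2); (3, 3, 0))


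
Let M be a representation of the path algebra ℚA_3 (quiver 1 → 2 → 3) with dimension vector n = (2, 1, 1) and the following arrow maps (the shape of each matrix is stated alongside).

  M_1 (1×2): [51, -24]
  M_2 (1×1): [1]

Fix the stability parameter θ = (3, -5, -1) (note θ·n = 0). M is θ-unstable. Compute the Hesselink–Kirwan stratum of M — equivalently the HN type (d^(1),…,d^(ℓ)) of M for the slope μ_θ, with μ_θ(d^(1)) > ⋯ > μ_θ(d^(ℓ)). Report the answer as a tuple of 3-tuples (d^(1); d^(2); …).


Via rank(M_{q-1}∘⋯∘M_p): M ≅ I[1,1], I[1,3].
μ_θ-semistable layers: μ^(1)=3; μ^(2)=-1

((1, 0, 0); (1, 1, 1))


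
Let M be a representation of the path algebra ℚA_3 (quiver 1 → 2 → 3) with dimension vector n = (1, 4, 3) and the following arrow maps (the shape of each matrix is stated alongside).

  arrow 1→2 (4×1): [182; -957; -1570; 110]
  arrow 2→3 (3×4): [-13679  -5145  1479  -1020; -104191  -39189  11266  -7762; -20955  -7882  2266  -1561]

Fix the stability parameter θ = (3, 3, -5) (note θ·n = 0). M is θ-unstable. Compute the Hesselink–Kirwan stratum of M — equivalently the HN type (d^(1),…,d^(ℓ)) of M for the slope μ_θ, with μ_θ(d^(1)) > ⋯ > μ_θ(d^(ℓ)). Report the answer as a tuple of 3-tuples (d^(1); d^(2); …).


Via rank(M_{q-1}∘⋯∘M_p): M ≅ I[1,3], I[2,2], I[2,3]^2.
μ_θ-semistable layers: μ^(1)=3; μ^(2)=1/3; μ^(3)=-1

((0, 1, 0); (1, 1, 1); (0, 2, 2))


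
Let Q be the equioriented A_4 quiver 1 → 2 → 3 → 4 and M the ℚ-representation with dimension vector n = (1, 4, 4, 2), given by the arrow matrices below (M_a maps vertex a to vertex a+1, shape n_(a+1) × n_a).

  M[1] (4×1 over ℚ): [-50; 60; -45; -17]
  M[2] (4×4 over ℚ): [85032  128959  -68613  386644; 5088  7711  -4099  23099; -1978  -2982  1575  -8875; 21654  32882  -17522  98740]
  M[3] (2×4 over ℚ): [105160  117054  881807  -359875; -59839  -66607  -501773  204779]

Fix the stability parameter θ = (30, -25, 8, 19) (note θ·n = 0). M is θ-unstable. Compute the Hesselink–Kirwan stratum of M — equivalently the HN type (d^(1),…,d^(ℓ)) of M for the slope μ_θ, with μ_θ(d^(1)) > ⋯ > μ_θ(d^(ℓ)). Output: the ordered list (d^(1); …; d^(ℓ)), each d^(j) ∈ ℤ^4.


Interval decomposition of M: I[1,4], I[2,3]^2, I[2,4].
HN type (ℓ=4): μ^(1)=19; μ^(2)=8; μ^(3)=5/2; μ^(4)=-25

((0, 0, 0, 2); (0, 0, 4, 0); (1, 1, 0, 0); (0, 3, 0, 0))


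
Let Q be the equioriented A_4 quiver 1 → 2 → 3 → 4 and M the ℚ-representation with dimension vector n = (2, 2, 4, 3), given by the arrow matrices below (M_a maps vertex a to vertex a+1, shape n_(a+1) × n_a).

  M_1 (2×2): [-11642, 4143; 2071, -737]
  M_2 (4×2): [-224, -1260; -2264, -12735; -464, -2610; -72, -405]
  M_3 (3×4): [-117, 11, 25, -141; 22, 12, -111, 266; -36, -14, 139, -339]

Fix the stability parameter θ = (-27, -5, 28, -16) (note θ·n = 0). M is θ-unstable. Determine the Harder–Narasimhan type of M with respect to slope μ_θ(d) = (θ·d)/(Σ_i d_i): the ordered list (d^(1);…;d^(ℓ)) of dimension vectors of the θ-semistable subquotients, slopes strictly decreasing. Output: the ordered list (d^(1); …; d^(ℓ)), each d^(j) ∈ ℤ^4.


Interval decomposition of M: I[1,2], I[1,4], I[3,3], I[3,4]^2.
HN type (ℓ=4): μ^(1)=28; μ^(2)=6; μ^(3)=-5; μ^(4)=-27

((0, 0, 1, 0); (0, 0, 3, 3); (0, 2, 0, 0); (2, 0, 0, 0))


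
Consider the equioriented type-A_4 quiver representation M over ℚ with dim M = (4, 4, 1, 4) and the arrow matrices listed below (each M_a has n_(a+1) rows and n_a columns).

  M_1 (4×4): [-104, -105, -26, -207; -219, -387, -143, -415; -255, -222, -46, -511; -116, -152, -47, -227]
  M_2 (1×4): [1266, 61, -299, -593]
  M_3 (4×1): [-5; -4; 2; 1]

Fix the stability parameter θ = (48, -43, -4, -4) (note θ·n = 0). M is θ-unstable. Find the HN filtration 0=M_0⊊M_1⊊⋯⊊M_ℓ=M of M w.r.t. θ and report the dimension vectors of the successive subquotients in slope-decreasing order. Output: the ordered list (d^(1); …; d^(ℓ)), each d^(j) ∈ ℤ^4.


Interval decomposition of M: I[1,2]^3, I[1,4], I[4,4]^3.
HN type (ℓ=3): μ^(1)=5/2; μ^(2)=-3/4; μ^(3)=-4

((3, 3, 0, 0); (1, 1, 1, 1); (0, 0, 0, 3))


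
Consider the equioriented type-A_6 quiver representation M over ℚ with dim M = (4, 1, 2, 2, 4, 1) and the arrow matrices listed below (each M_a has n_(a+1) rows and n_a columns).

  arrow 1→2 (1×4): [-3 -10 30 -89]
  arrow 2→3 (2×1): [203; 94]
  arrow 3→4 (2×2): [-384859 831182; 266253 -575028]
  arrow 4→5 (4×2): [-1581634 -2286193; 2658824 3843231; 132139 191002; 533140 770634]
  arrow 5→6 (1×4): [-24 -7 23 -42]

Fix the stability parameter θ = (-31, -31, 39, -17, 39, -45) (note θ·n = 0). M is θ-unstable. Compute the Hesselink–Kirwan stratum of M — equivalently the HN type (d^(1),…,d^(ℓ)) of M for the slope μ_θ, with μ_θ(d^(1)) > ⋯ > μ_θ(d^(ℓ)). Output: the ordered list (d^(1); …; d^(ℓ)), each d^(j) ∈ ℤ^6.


Via rank(M_{q-1}∘⋯∘M_p): M ≅ I[1,1]^3, I[1,6], I[3,5], I[5,5]^2.
μ_θ-semistable layers: μ^(1)=39; μ^(2)=11; μ^(3)=4; μ^(4)=-31

((0, 0, 0, 0, 3, 0); (0, 0, 1, 1, 0, 0); (0, 0, 1, 1, 1, 1); (4, 1, 0, 0, 0, 0))


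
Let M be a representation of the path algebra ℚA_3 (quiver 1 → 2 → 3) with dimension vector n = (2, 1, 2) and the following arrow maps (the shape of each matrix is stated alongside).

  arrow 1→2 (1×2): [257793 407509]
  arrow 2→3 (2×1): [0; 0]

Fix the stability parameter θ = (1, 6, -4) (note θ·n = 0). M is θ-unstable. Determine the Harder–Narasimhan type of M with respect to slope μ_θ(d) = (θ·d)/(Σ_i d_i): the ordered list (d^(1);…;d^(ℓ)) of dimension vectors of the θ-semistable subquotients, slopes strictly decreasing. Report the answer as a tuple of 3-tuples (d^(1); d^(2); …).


Via rank(M_{q-1}∘⋯∘M_p): M ≅ I[1,1], I[1,2], I[3,3]^2.
μ_θ-semistable layers: μ^(1)=6; μ^(2)=1; μ^(3)=-4

((0, 1, 0); (2, 0, 0); (0, 0, 2))


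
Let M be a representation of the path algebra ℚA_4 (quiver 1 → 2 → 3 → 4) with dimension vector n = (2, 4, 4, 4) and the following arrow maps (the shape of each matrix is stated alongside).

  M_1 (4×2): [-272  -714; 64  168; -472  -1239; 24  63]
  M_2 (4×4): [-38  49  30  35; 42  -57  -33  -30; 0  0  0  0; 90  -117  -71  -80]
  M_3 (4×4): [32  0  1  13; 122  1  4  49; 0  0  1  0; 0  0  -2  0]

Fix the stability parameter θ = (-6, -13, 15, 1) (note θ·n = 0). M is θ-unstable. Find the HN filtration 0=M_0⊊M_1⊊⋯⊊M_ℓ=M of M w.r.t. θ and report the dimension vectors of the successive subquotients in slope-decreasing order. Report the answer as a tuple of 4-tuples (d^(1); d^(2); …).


Barcode: M ≅ I[1,1], I[1,4], I[2,2]^2, I[2,3], I[3,4]^2, I[4,4]. HN layers by μ_θ (6 steps, strictly decreasing):
  μ^(1)=15; μ^(2)=8; μ^(3)=1; μ^(4)=-6; μ^(5)=-19/2; μ^(6)=-13

((0, 0, 1, 0); (0, 0, 3, 3); (0, 0, 0, 1); (1, 0, 0, 0); (1, 1, 0, 0); (0, 3, 0, 0))


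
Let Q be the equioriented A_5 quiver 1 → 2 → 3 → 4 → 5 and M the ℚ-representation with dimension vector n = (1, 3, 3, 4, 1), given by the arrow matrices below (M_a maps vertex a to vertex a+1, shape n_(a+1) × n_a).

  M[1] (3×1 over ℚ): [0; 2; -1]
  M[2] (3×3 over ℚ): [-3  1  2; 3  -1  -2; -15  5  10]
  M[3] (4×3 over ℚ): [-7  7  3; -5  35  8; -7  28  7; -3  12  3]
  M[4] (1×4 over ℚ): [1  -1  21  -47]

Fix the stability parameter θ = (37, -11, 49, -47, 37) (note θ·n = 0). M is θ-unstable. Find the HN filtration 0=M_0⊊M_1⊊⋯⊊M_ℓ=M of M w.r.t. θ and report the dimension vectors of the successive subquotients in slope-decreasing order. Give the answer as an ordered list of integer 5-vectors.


Interval decomposition of M: I[1,2], I[2,2], I[2,5], I[3,4]^2, I[4,4].
HN type (ℓ=5): μ^(1)=37; μ^(2)=13; μ^(3)=1; μ^(4)=-11; μ^(5)=-47

((0, 0, 0, 0, 1); (1, 1, 0, 0, 0); (0, 0, 3, 3, 0); (0, 2, 0, 0, 0); (0, 0, 0, 1, 0))


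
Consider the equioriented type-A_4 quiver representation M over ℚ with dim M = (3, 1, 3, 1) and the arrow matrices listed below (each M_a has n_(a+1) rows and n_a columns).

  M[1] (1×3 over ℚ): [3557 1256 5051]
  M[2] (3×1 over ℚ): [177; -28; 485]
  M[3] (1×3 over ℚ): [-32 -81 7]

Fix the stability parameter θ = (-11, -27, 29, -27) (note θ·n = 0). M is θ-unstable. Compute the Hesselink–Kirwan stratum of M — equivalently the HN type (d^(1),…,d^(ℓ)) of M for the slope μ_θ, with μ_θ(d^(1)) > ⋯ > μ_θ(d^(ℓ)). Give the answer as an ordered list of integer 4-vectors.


Interval decomposition of M: I[1,1]^2, I[1,4], I[3,3]^2.
HN type (ℓ=4): μ^(1)=29; μ^(2)=1; μ^(3)=-11; μ^(4)=-19

((0, 0, 2, 0); (0, 0, 1, 1); (2, 0, 0, 0); (1, 1, 0, 0))


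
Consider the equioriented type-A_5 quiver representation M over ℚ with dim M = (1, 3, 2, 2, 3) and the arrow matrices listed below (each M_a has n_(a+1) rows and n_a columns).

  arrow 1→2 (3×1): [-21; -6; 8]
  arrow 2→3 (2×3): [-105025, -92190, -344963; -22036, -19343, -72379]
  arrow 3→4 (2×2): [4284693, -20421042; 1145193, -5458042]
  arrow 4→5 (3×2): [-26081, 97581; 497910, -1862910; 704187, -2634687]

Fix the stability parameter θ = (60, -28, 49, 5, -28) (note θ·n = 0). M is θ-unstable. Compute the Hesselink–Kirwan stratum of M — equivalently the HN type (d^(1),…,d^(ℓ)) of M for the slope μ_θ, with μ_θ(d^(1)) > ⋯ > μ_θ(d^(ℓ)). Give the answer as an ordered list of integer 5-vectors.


Interval decomposition of M: I[1,4], I[2,2], I[2,3], I[4,5], I[5,5]^2.
HN type (ℓ=5): μ^(1)=49; μ^(2)=27; μ^(3)=16; μ^(4)=-23/2; μ^(5)=-28

((0, 0, 1, 0, 0); (0, 0, 1, 1, 0); (1, 1, 0, 0, 0); (0, 0, 0, 1, 1); (0, 2, 0, 0, 2))


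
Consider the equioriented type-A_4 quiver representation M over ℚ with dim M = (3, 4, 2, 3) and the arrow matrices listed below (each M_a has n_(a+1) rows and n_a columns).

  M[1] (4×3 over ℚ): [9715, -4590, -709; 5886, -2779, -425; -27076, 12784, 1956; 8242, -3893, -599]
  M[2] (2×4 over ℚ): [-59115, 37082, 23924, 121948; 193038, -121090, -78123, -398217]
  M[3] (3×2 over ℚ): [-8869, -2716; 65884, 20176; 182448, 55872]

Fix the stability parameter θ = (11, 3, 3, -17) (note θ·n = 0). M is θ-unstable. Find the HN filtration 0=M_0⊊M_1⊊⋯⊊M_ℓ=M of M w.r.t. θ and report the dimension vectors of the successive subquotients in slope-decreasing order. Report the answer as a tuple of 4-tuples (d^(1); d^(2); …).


Barcode: M ≅ I[1,1], I[1,3], I[1,4], I[2,2]^2, I[4,4]^2. HN layers by μ_θ (5 steps, strictly decreasing):
  μ^(1)=11; μ^(2)=17/3; μ^(3)=3; μ^(4)=0; μ^(5)=-17

((1, 0, 0, 0); (1, 1, 1, 0); (0, 2, 0, 0); (1, 1, 1, 1); (0, 0, 0, 2))


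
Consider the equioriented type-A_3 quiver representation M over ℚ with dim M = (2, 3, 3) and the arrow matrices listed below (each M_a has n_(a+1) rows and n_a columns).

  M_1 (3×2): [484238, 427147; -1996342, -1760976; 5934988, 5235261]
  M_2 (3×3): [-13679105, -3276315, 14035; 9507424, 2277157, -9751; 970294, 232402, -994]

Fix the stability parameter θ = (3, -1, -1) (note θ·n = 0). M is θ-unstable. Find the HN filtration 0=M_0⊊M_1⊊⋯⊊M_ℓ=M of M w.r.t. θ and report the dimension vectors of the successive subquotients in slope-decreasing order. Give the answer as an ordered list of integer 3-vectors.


Interval decomposition of M: I[1,2], I[1,3], I[2,3], I[3,3].
HN type (ℓ=3): μ^(1)=1; μ^(2)=1/3; μ^(3)=-1

((1, 1, 0); (1, 1, 1); (0, 1, 2))
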